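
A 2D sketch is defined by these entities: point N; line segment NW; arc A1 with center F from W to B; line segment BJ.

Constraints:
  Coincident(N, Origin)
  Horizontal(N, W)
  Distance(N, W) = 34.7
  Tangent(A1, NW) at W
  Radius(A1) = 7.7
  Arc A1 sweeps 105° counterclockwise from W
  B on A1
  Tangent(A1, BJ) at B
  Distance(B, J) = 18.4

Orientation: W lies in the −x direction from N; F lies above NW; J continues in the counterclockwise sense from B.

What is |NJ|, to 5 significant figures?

42.190

On A1, W sits at bearing -90° from F; a 105° counterclockwise sweep puts B at bearing 15°, so B = F + 7.7·(cos 15°, sin 15°) = (-27.262, 9.6929). Since A1 is tangent to BJ there, FB ⟂ BJ, so BJ runs along (−sin 15°, cos 15°); with |BJ| = 18.4, J = (-32.025, 27.466). Then |NJ| = |J − N| = 42.190.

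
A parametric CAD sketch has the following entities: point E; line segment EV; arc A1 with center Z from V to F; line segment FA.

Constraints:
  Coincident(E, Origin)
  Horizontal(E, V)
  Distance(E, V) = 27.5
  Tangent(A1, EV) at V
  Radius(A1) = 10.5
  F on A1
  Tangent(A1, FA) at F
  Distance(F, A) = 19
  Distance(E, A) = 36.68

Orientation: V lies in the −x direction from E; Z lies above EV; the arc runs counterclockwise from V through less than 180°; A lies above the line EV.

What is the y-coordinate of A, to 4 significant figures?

30.83

E is at the origin; EV is horizontal with |EV| = 27.5 and V on the −x side, so V = (-27.50, 0.000). A1 meets EV tangentially, so ZV is at right angles to EV, so Z = V + (0, 10.5) = (-27.50, 10.50). Since ZF ⟂ FA (tangency), |ZA| = √(10.5² + 19.0²) = 21.71 regardless of where F sits on A1. So A lies on both circle(E, 36.68) and circle(Z, 21.71); the above-EV intersection is A = (-19.88, 30.83). F is the foot of the tangent from A: F = (-17.11, 12.03).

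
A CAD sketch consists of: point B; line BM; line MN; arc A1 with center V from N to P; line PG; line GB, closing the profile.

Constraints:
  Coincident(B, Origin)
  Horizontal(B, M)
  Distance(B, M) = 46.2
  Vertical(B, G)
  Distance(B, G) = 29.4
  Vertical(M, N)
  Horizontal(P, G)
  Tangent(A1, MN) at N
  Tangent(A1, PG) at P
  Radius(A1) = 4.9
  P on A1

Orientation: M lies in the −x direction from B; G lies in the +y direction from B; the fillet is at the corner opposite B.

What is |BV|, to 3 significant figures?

48.0

BG is vertical with |BG| = 29.4 and G on the +y side, so G = (0.00, 29.4). The virtual corner opposite B is at (-46.2, 29.4). Since A1 is tangent to MN there, VN ⟂ MN and tangency of A1 to PG means the radius VP is perpendicular to PG, with radius 4.9, so the center V sits 4.9 in from both sides at V = (-41.3, 24.5). Then |BV| = |V − B| = 48.0.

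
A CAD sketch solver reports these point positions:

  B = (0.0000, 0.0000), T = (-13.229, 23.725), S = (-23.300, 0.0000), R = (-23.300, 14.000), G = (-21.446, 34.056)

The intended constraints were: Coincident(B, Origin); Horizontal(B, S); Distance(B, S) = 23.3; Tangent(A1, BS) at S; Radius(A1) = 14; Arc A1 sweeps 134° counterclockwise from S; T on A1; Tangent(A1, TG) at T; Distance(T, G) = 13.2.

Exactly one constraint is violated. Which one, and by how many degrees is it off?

Tangent(A1, TG) at T — off by 5.50°.

B = (0.00, 0.00) ✓; B.y = 0.00, S.y = 0.00 ✓; |BS| = 23.30 ✓; ∠(RS, SB) = 90.00° ✓; |RS| = 14.00 ✓; bearing(R→T) − bearing(R→S) = 134.0° ✓; |RT| = 14.00 ✓; ∠(RT, TG) = 95.50° ✗; |TG| = 13.20 ✓.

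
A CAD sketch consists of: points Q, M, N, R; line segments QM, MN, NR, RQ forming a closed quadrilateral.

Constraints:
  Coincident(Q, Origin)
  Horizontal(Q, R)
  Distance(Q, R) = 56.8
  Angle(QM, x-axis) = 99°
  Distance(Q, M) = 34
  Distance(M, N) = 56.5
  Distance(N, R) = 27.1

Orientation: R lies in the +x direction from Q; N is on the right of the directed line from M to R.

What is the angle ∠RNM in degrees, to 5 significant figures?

110.25°

Checks: |MN| = 56.50 ✓; |NR| = 27.10 ✓.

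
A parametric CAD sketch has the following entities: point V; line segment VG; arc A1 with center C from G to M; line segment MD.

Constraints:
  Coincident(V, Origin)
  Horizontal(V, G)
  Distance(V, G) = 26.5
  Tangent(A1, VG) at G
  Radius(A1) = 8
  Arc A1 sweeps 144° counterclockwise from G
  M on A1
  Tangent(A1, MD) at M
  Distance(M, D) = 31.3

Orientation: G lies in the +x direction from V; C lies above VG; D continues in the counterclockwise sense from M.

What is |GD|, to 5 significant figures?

38.802

On A1, G sits at bearing -90° from C; a 144° counterclockwise sweep puts M at bearing 54°, so M = C + 8.0·(cos 54°, sin 54°) = (31.202, 14.472). A1 meets MD tangentially, so CM is at right angles to MD, so MD runs along (−sin 54°, cos 54°); with |MD| = 31.3, D = (5.8801, 32.870). Then |GD| = |D − G| = 38.802.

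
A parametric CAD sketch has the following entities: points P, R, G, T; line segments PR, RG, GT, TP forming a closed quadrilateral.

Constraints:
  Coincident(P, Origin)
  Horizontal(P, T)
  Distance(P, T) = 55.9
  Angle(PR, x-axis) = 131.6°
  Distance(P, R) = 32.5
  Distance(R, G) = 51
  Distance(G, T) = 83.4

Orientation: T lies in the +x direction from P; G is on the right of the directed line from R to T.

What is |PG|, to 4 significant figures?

35.30

Checks: |RG| = 51.00 ✓; |GT| = 83.40 ✓.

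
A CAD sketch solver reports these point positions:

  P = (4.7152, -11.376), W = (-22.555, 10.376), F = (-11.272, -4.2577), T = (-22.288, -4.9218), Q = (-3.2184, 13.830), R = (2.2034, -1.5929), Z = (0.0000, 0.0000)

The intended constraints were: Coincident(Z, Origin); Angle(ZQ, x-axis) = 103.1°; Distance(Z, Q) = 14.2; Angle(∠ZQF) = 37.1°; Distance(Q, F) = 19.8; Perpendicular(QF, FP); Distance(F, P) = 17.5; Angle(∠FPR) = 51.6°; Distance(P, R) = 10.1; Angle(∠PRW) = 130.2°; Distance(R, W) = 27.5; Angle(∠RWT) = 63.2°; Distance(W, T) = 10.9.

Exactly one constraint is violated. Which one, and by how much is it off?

Distance(W, T) = 10.9 — off by 4.40.

Z = (0.00, 0.00) ✓; ZQ at 103.1° ✓; |ZQ| = 14.20 ✓; ∠ZQF = 37.10° ✓; |QF| = 19.80 ✓; ∠(QF, FP) = 90.00° ✓; |FP| = 17.50 ✓; ∠FPR = 51.60° ✓; |PR| = 10.10 ✓; ∠PRW = 130.2° ✓; |RW| = 27.50 ✓; ∠RWT = 63.20° ✓; |WT| = 15.30 ✗.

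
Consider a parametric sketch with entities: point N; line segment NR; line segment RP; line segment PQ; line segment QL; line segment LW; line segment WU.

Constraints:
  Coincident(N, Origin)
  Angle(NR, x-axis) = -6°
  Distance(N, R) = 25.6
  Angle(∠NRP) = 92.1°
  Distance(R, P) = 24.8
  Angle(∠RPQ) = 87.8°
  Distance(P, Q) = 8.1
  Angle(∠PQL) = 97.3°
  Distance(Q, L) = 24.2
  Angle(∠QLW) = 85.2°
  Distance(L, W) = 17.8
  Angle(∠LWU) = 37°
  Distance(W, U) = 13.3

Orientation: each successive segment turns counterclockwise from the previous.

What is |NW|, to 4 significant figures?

33.16

∠PQL = 97.3° gives QL at -103.2° from the x-axis; with |QL| = 24.2, L = (15.37, -0.8513). ∠QLW = 85.2° gives LW at -8.400° from the x-axis; with |LW| = 17.8, W = (32.98, -3.452). Then |NW| = |W − N| = 33.16.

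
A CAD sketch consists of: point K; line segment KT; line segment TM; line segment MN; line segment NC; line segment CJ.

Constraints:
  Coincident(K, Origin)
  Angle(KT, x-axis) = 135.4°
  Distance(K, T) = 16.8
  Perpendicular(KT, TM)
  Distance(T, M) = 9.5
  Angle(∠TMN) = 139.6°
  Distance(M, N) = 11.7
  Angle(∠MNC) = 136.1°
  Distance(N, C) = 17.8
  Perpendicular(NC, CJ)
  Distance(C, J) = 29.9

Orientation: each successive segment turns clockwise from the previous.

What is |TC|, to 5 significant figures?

32.357

∠TMN = 139.6° gives MN at 5.0000° from the x-axis; with |MN| = 11.7, N = (6.3639, 19.580). ∠MNC = 136.1° gives NC at -38.900° from the x-axis; with |NC| = 17.8, C = (20.217, 8.4024). Then |TC| = |C − T| = 32.357.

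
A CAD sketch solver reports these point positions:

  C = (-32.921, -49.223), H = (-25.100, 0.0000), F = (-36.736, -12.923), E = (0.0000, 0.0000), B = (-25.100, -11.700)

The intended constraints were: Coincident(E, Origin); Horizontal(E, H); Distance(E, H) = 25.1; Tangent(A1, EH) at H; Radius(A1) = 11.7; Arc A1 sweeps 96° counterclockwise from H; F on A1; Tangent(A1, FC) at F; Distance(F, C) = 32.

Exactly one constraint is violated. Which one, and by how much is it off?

Distance(F, C) = 32 — off by 4.50.

E = (0.00, 0.00) ✓; E.y = 0.00, H.y = 0.00 ✓; |EH| = 25.10 ✓; ∠(BH, HE) = 90.00° ✓; |BH| = 11.70 ✓; bearing(B→F) − bearing(B→H) = 96.00° ✓; |BF| = 11.70 ✓; ∠(BF, FC) = 90.00° ✓; |FC| = 36.50 ✗.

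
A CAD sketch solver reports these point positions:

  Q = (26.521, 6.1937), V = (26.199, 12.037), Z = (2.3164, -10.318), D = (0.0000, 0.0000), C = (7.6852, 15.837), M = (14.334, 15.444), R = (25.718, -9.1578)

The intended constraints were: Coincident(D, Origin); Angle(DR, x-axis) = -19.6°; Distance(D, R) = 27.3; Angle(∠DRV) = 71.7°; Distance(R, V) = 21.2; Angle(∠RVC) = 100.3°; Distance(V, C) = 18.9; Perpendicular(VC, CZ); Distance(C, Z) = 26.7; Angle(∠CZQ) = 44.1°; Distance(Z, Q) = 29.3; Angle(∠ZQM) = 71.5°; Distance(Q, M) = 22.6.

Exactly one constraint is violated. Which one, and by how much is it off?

Distance(Q, M) = 22.6 — off by 7.30.

D = (0.00, 0.00) ✓; DR at -19.60° ✓; |DR| = 27.30 ✓; ∠DRV = 71.70° ✓; |RV| = 21.20 ✓; ∠RVC = 100.3° ✓; |VC| = 18.90 ✓; ∠(VC, CZ) = 90.00° ✓; |CZ| = 26.70 ✓; ∠CZQ = 44.10° ✓; |ZQ| = 29.30 ✓; ∠ZQM = 71.50° ✓; |QM| = 15.30 ✗.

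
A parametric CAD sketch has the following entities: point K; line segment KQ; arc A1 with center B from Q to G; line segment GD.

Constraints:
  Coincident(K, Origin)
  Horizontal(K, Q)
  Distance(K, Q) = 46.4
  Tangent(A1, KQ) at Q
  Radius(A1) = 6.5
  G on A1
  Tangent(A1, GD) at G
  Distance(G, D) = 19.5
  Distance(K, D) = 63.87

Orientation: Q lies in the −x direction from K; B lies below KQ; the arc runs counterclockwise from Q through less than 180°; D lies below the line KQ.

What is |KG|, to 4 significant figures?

52.54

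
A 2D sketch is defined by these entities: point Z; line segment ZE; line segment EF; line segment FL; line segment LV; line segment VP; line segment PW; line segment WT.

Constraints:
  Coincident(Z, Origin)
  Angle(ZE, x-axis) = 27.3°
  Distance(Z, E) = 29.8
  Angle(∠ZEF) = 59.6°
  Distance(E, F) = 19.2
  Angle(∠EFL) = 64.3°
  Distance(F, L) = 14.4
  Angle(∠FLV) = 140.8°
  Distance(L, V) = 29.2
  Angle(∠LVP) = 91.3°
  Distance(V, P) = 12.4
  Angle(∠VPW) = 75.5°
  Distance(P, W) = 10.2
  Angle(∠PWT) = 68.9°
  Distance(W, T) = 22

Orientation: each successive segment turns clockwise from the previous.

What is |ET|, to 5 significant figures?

36.115

Z is at the origin; ZE runs at 27.3° with length 29.8, so E = (26.481, 13.668). ∠ZEF = 59.6° gives EF at -93.100° from the x-axis; with |EF| = 19.2, F = (25.442, -5.5041). ∠EFL = 64.3° gives FL at 151.20° from the x-axis; with |FL| = 14.4, L = (12.824, 1.4331). ∠FLV = 140.8° gives LV at 112.00° from the x-axis; with |LV| = 29.2, V = (1.8852, 28.507). ∠LVP = 91.3° gives VP at 23.300° from the x-axis; with |VP| = 12.4, P = (13.274, 33.412). ∠VPW = 75.5° gives PW at -81.200° from the x-axis; with |PW| = 10.2, W = (14.834, 23.332). ∠PWT = 68.9° gives WT at 167.70° from the x-axis; with |WT| = 22.0, T = (-6.6607, 28.018). Then |ET| = |T − E| = 36.115.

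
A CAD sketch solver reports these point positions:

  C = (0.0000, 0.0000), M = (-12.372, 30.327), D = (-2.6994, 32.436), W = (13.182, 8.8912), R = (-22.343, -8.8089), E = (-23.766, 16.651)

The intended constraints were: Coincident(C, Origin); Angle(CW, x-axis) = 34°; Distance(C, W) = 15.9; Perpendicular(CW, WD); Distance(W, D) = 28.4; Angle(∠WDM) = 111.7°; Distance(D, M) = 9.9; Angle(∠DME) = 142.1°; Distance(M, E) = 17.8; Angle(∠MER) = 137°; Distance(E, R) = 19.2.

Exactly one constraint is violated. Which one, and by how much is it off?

Distance(E, R) = 19.2 — off by 6.30.

C = (0.00, 0.00) ✓; CW at 34.00° ✓; |CW| = 15.90 ✓; ∠(CW, WD) = 90.00° ✓; |WD| = 28.40 ✓; ∠WDM = 111.7° ✓; |DM| = 9.900 ✓; ∠DME = 142.1° ✓; |ME| = 17.80 ✓; ∠MER = 137.0° ✓; |ER| = 25.50 ✗.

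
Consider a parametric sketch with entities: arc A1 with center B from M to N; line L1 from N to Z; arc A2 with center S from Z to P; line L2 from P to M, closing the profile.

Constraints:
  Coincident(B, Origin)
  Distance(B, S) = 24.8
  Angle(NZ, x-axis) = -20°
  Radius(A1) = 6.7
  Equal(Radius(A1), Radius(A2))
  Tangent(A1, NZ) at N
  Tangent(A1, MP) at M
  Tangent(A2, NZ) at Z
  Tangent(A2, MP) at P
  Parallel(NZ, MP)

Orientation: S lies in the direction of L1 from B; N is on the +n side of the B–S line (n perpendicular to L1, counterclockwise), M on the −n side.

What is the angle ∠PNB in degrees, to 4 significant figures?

61.62°

The slot axis is L1's direction at -20.0°, so u = (cos -20.0°, sin -20.0°) = (0.9397, -0.3420) and n = (−sin -20.0°, cos -20.0°) = (0.3420, 0.9397). B is at the origin and S lies 24.8 along u from B, so S = 24.8·u = (23.30, -8.482). Tangency of A1 to both parallel lines with radius 6.7 puts N and M at B ± 6.7·n: N = (2.292, 6.296), M = (-2.292, -6.296). Equal radii place Z and P the same way about S: Z = S + 6.7·n = (25.60, -2.186), P = S − 6.7·n = (21.01, -14.78). Then cos ∠PNB = NP·NB / (|NP||NB|), giving 61.62°.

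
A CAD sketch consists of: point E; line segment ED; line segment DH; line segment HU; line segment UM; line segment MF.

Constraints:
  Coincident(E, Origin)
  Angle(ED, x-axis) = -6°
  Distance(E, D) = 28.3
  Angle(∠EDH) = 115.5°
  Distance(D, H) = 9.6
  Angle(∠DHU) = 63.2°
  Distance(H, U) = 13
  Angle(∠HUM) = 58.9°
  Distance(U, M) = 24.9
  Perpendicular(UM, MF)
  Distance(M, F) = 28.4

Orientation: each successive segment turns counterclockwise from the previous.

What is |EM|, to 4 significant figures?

35.14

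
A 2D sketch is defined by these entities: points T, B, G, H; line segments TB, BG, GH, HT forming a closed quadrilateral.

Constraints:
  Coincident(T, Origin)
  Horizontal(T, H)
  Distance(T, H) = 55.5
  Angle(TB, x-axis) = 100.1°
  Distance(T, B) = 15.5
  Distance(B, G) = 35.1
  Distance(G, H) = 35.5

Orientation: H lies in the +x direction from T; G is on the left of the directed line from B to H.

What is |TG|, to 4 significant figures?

40.04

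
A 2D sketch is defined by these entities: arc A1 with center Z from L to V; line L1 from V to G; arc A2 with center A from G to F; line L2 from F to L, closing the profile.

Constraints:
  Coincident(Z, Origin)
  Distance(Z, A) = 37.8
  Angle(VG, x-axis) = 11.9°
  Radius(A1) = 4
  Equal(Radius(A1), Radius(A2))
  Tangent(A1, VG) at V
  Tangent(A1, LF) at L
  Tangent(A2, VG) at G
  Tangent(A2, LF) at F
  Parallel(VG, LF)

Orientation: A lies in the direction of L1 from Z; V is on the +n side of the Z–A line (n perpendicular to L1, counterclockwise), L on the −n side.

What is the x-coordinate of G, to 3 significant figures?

36.2

The slot axis is L1's direction at 11.9°, so u = (cos 11.9°, sin 11.9°) = (0.979, 0.206) and n = (−sin 11.9°, cos 11.9°) = (-0.206, 0.979). Z is at the origin and A lies 37.8 along u from Z, so A = 37.8·u = (37.0, 7.79). Tangency of A1 to both parallel lines with radius 4.0 puts V and L at Z ± 4.0·n: V = (-0.825, 3.91), L = (0.825, -3.91). Equal radii place G and F the same way about A: G = A + 4.0·n = (36.2, 11.7), F = A − 4.0·n = (37.8, 3.88). So G.x = 36.2.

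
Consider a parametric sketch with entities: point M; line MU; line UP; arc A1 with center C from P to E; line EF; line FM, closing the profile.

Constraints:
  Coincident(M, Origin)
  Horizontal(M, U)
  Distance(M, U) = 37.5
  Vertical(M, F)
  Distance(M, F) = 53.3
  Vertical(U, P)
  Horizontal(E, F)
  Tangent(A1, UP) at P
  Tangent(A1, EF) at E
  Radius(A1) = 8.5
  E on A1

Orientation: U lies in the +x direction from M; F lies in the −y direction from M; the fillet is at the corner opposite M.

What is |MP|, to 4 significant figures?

58.42

M is at the origin; MU is horizontal with |MU| = 37.5 and U on the +x side, so U = (37.50, 0.000). M and F share the same x with |MF| = 53.3 and F on the −y side, so F = (0.000, -53.30). The virtual corner opposite M is at (37.50, -53.30). Tangency of A1 to UP means the radius CP is perpendicular to UP and since A1 is tangent to EF there, CE ⟂ EF, with radius 8.5, so the center C sits 8.5 in from both sides at C = (29.00, -44.80). That places the tangent points at P = (37.50, -44.80) on UP and E = (29.00, -53.30) on EF. Then |MP| = |P − M| = 58.42.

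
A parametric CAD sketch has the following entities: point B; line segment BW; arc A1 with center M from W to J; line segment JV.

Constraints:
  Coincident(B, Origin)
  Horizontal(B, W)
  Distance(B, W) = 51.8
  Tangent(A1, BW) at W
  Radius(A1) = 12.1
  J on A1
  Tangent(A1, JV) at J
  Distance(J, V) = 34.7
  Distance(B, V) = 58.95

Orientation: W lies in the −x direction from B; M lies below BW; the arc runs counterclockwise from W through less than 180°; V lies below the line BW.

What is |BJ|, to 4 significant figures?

63.99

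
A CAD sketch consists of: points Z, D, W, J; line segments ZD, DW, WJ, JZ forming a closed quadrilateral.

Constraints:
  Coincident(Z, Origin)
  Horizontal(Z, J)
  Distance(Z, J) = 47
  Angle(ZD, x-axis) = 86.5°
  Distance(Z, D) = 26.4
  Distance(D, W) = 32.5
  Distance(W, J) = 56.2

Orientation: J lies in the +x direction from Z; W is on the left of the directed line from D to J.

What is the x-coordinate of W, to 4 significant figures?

23.00

Checks: |DW| = 32.50 ✓; |WJ| = 56.20 ✓.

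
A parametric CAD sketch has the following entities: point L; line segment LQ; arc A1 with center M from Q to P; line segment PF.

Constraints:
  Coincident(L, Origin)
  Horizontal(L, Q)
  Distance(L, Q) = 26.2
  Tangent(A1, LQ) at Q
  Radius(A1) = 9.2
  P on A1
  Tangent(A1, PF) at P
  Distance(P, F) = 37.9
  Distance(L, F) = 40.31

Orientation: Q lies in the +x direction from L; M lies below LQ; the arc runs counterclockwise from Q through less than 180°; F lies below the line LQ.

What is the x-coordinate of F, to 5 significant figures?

2.5712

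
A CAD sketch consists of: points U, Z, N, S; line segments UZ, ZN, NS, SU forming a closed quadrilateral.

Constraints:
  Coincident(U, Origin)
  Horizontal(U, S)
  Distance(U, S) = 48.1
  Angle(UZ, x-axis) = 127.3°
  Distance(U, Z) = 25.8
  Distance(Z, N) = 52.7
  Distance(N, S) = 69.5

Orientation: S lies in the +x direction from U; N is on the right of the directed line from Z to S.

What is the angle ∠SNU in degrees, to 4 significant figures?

39.63°

Checks: |ZN| = 52.70 ✓; |NS| = 69.50 ✓.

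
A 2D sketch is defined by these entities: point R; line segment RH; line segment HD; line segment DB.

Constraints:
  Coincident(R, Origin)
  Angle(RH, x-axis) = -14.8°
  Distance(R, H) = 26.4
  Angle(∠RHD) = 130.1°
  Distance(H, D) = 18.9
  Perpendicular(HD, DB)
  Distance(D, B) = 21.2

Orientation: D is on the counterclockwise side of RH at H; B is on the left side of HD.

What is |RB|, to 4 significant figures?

35.92

R is at the origin; RH runs at -14.8° with length 26.4, so H = 26.4·(cos -14.8°, sin -14.8°) = (25.52, -6.744). ∠RHD = 130.1°, so HD runs at -14.8° + (180° − 130.1°) = 35.10° from the x-axis; with |HD| = 18.9, D = H + 18.9·(cos 35.10°, sin 35.10°) = (40.99, 4.124). HD ⟂ DB; with |DB| = 21.2 on the left of HD, B = D + 21.2·(-0.5750, 0.8181) = (28.80, 21.47). Then |RB| = |B − R| = 35.92.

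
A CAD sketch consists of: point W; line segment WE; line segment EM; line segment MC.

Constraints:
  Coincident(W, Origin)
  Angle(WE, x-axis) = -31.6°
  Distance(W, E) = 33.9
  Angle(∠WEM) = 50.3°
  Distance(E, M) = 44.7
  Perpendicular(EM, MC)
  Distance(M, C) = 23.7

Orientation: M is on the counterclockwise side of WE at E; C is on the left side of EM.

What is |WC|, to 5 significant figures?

23.169

∠WEM = 50.3°, so EM runs at -31.6° + (180° − 50.3°) = 98.100° from the x-axis; with |EM| = 44.7, M = E + 44.7·(cos 98.100°, sin 98.100°) = (22.575, 26.491). EM ⟂ MC; with |MC| = 23.7 on the left of EM, C = M + 23.7·(-0.99002, -0.14090) = (-0.88830, 23.152). Then |WC| = |C − W| = 23.169.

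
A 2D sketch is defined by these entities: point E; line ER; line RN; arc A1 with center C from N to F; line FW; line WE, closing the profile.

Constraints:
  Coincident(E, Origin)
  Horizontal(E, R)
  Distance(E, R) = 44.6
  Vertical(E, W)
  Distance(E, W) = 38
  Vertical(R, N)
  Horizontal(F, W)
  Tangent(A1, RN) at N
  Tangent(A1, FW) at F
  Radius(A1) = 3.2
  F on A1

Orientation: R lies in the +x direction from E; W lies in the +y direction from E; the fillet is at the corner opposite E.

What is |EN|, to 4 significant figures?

56.57

The virtual corner opposite E is at (44.60, 38.00). Tangency of A1 to RN means the radius CN is perpendicular to RN and A1 meets FW tangentially, so CF is at right angles to FW, with radius 3.2, so the center C sits 3.2 in from both sides at C = (41.40, 34.80). That places the tangent points at N = (44.60, 34.80) on RN and F = (41.40, 38.00) on FW. Then |EN| = |N − E| = 56.57.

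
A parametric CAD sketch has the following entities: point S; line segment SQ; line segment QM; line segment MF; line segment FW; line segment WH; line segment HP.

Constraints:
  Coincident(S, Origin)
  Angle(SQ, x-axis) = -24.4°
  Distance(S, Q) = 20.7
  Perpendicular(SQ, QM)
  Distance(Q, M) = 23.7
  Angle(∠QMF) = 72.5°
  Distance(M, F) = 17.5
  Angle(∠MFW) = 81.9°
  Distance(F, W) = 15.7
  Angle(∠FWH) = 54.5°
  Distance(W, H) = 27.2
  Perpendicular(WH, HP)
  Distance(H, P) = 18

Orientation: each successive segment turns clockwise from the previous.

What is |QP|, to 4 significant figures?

38.86

∠FWH = 54.5° gives WH at -85.50° from the x-axis; with |WH| = 27.2, H = (10.20, -35.47). The perpendicularity gives HP at right angles to WH, so HP runs at -175.5°; with |HP| = 18.0, P = (-7.748, -36.88). Then |QP| = |P − Q| = 38.86.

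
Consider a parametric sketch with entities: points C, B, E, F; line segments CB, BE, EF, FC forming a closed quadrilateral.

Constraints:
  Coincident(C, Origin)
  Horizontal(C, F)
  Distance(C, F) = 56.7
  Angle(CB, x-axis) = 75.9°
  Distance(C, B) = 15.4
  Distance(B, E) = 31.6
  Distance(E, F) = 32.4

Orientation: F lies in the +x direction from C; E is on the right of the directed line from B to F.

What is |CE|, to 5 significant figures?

26.615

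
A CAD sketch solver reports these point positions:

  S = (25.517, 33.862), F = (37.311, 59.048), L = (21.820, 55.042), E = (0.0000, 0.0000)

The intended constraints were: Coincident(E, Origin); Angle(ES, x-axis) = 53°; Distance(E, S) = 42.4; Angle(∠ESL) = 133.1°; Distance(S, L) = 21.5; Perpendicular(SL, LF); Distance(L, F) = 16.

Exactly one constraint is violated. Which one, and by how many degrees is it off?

Perpendicular(SL, LF) — off by 4.60°.

E = (0.00, 0.00) ✓; ES at 53.00° ✓; |ES| = 42.40 ✓; ∠ESL = 133.1° ✓; |SL| = 21.50 ✓; ∠(SL, LF) = 85.40° ✗; |LF| = 16.00 ✓.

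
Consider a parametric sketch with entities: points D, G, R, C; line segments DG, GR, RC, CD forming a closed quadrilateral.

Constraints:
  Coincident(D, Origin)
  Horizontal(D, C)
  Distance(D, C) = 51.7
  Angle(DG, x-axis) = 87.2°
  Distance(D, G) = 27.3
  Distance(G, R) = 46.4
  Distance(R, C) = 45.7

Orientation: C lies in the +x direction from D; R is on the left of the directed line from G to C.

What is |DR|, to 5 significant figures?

63.117

Checks: |GR| = 46.40 ✓; |RC| = 45.70 ✓.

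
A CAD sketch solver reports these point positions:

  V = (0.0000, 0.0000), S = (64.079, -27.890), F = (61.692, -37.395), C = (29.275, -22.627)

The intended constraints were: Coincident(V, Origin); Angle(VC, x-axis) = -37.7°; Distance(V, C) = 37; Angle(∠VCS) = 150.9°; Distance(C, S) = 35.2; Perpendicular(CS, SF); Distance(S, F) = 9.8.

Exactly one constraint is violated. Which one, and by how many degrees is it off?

Perpendicular(CS, SF) — off by 5.50°.

V = (0.00, 0.00) ✓; VC at -37.70° ✓; |VC| = 37.00 ✓; ∠VCS = 150.9° ✓; |CS| = 35.20 ✓; ∠(CS, SF) = 95.50° ✗; |SF| = 9.800 ✓.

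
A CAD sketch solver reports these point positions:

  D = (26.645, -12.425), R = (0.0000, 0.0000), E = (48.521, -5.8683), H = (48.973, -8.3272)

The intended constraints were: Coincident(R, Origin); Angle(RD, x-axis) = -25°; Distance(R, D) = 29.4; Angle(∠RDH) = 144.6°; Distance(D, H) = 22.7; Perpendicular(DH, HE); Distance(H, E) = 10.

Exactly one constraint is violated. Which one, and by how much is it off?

Distance(H, E) = 10 — off by 7.50.

R = (0.00, 0.00) ✓; RD at -25.00° ✓; |RD| = 29.40 ✓; ∠RDH = 144.6° ✓; |DH| = 22.70 ✓; ∠(DH, HE) = 90.02° ✓; |HE| = 2.500 ✗.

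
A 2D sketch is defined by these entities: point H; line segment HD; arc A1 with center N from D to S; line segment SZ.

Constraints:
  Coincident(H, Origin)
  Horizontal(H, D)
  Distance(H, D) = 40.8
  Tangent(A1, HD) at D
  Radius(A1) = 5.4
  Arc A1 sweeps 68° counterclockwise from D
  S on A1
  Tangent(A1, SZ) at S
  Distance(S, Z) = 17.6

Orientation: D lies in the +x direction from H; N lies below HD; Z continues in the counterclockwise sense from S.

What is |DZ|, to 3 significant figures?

22.9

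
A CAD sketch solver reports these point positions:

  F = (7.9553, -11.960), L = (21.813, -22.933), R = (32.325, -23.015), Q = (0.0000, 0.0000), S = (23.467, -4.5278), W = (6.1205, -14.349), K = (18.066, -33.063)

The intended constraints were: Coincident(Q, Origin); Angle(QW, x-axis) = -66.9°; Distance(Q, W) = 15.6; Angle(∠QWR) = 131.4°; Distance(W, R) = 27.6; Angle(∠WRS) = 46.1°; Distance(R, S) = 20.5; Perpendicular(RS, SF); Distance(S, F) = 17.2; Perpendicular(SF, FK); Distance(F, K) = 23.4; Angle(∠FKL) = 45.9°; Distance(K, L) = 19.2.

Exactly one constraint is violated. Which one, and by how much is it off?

Distance(K, L) = 19.2 — off by 8.40.

Q = (0.00, 0.00) ✓; QW at -66.90° ✓; |QW| = 15.60 ✓; ∠QWR = 131.4° ✓; |WR| = 27.60 ✓; ∠WRS = 46.10° ✓; |RS| = 20.50 ✓; ∠(RS, SF) = 90.00° ✓; |SF| = 17.20 ✓; ∠(SF, FK) = 90.00° ✓; |FK| = 23.40 ✓; ∠FKL = 45.90° ✓; |KL| = 10.80 ✗.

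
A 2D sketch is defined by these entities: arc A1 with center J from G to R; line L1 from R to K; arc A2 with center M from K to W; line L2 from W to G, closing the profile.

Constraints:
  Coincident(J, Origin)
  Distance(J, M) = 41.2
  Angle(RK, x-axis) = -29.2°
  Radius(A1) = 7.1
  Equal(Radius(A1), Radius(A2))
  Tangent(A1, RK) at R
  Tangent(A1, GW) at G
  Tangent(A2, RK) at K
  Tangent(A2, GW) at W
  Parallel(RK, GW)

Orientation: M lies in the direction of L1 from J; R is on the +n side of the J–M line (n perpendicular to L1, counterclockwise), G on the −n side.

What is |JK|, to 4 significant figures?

41.81

The slot axis is L1's direction at -29.2°, so u = (cos -29.2°, sin -29.2°) = (0.8729, -0.4879) and n = (−sin -29.2°, cos -29.2°) = (0.4879, 0.8729). J is at the origin and M lies 41.2 along u from J, so M = 41.2·u = (35.96, -20.10). Tangency of A1 to both parallel lines with radius 7.1 puts R and G at J ± 7.1·n: R = (3.464, 6.198), G = (-3.464, -6.198). Equal radii place K and W the same way about M: K = M + 7.1·n = (39.43, -13.90), W = M − 7.1·n = (32.50, -26.30). Then |JK| = |K − J| = 41.81.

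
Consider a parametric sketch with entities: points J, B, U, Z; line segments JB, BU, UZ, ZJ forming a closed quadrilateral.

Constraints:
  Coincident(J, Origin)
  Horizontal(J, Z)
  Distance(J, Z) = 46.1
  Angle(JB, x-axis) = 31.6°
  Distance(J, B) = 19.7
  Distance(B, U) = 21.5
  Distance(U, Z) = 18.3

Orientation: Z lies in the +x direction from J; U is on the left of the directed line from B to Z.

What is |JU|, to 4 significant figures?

40.80

Checks: |BU| = 21.50 ✓; |UZ| = 18.30 ✓.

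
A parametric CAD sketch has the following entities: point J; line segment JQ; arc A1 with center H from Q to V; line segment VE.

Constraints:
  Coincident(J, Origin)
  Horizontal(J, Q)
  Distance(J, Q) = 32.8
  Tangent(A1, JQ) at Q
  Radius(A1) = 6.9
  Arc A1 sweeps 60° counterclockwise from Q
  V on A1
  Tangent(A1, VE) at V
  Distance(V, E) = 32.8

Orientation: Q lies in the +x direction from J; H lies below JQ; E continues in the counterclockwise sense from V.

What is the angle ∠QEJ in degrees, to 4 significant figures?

53.20°

J is at the origin; J and Q share the same y with |JQ| = 32.8 and Q on the +x side, so Q = (32.80, 0.000). The tangent condition forces HQ to be normal to JQ, so H = Q + (0, -6.9) = (32.80, -6.900). On A1, Q sits at bearing 90° from H; a 60° counterclockwise sweep puts V at bearing 150°, so V = H + 6.9·(cos 150°, sin 150°) = (26.82, -3.450). The tangent condition forces HV to be normal to VE, so VE runs along (−sin 150°, cos 150°); with |VE| = 32.8, E = (10.42, -31.86). Then cos ∠QEJ = EQ·EJ / (|EQ||EJ|), giving 53.20°.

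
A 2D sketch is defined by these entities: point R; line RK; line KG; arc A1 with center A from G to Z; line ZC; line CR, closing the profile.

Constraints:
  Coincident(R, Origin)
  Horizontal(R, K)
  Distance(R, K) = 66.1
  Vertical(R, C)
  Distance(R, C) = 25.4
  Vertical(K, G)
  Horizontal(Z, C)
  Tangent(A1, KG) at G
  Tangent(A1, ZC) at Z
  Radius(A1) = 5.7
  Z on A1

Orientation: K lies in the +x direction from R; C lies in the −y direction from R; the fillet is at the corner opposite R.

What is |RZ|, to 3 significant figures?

65.5

R is at the origin; R and K share the same y with |RK| = 66.1 and K on the +x side, so K = (66.1, 0.00). RC is vertical with |RC| = 25.4 and C on the −y side, so C = (0.00, -25.4). The virtual corner opposite R is at (66.1, -25.4). Tangency of A1 to KG means the radius AG is perpendicular to KG and since A1 is tangent to ZC there, AZ ⟂ ZC, with radius 5.7, so the center A sits 5.7 in from both sides at A = (60.4, -19.7). That places the tangent points at G = (66.1, -19.7) on KG and Z = (60.4, -25.4) on ZC. Then |RZ| = |Z − R| = 65.5.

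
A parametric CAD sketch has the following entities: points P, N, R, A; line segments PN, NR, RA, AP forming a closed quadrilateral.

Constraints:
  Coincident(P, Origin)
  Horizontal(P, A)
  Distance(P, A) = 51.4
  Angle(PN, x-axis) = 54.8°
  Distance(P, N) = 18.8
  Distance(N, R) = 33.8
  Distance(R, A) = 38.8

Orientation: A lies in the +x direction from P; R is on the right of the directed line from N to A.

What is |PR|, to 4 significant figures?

24.65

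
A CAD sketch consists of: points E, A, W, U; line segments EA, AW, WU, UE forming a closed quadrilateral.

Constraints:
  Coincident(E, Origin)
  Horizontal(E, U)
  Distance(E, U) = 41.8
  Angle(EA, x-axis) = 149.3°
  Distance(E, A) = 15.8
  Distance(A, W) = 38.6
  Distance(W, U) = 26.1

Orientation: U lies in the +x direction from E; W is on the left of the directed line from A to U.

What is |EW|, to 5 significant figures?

30.027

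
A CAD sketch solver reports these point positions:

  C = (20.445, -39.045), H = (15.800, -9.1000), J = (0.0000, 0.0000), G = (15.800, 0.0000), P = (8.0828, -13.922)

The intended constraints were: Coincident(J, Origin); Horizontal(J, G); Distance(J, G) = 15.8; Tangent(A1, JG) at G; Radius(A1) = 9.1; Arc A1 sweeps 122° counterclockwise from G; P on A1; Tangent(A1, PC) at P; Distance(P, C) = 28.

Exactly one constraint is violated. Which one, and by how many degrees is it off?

Tangent(A1, PC) at P — off by 5.80°.

J = (0.00, 0.00) ✓; J.y = 0.00, G.y = 0.00 ✓; |JG| = 15.80 ✓; ∠(HG, GJ) = 90.00° ✓; |HG| = 9.100 ✓; bearing(H→P) − bearing(H→G) = 122.0° ✓; |HP| = 9.100 ✓; ∠(HP, PC) = 95.80° ✗; |PC| = 28.00 ✓.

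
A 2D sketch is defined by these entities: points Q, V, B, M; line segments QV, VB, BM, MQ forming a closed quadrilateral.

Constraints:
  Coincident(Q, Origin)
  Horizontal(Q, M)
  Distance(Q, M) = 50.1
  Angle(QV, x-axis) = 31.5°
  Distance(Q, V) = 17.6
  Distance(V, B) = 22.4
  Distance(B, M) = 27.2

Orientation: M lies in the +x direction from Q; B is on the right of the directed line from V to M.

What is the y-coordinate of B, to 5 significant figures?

-10.786

Q is at the origin; Q and M share the same y with |QM| = 50.1 and M in +x, so M = (50.1, 0). QV runs at 31.5° with |QV| = 17.6, so V = (15.006, 9.1960). B is determined by |VB| = 22.4 and |BM| = 27.2 together: it lies at the intersection of circle(V, 22.4) and circle(M, 27.2). With |VM| = 36.278, the foot of the radical line on VM is 14.858 from V and the perpendicular offset is √(22.4² − 14.858²) = 16.763. Taking the right-of-VM solution: B = (25.130, -10.786).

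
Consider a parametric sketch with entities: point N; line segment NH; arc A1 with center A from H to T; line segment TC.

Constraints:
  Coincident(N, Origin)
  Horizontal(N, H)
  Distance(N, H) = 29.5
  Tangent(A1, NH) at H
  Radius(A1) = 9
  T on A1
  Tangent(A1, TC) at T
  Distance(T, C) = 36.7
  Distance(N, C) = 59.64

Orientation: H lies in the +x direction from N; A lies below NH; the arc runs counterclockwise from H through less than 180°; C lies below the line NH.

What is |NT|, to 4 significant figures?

25.17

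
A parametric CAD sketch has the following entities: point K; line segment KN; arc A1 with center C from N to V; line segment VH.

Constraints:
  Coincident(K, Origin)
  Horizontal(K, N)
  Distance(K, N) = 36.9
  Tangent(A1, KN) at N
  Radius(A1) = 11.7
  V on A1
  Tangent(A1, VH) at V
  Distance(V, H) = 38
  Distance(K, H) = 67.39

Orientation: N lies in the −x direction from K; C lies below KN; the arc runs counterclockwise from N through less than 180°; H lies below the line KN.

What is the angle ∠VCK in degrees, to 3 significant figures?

169°

K is at the origin; KN is horizontal with |KN| = 36.9 and N on the −x side, so N = (-36.9, 0.00). The tangent condition forces CN to be normal to KN, so C = N + (0, -11.7) = (-36.9, -11.7). Since CV ⟂ VH (tangency), |CH| = √(11.7² + 38.0²) = 39.8 regardless of where V sits on A1. So H lies on both circle(K, 67.39) and circle(C, 39.8); the below-KN intersection is H = (-44.3, -50.8). V is the foot of the tangent from H: V = (-48.5, -13.0).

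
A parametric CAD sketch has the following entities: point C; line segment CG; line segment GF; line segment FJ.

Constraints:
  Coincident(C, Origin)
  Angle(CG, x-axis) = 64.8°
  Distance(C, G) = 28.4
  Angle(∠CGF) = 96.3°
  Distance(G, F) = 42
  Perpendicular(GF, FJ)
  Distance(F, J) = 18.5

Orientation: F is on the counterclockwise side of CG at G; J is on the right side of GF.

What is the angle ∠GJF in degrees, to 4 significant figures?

66.23°

∠CGF = 96.3°, so GF runs at 64.8° + (180° − 96.3°) = 148.5° from the x-axis; with |GF| = 42.0, F = G + 42.0·(cos 148.5°, sin 148.5°) = (-23.72, 47.64). GF is perpendicular to FJ; with |FJ| = 18.5 on the right of GF, J = F + 18.5·(0.5225, 0.8526) = (-14.05, 63.42). Then cos ∠GJF = JG·JF / (|JG||JF|), giving 66.23°.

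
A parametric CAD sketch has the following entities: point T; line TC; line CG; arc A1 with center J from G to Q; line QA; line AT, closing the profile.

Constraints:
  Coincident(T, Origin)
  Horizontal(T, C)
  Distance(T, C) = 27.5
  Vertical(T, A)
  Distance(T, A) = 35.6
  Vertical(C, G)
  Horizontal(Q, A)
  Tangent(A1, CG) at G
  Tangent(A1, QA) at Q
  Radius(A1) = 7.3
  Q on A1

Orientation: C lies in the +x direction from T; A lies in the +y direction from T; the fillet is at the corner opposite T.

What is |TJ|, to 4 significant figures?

34.77

T is at the origin; T and C share the same y with |TC| = 27.5 and C on the +x side, so C = (27.50, 0.000). TA is vertical with |TA| = 35.6 and A on the +y side, so A = (0.000, 35.60). The virtual corner opposite T is at (27.50, 35.60). A1 meets CG tangentially, so JG is at right angles to CG and A1 meets QA tangentially, so JQ is at right angles to QA, with radius 7.3, so the center J sits 7.3 in from both sides at J = (20.20, 28.30). Then |TJ| = |J − T| = 34.77.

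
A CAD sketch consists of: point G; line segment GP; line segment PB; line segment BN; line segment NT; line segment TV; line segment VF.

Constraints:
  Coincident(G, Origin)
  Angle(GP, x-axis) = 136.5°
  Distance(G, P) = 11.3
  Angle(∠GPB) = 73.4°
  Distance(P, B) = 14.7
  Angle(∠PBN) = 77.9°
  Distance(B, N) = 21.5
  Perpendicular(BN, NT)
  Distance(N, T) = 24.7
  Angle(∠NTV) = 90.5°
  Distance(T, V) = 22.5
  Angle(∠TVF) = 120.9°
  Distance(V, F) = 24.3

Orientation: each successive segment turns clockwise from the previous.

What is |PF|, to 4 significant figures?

19.61

∠NTV = 90.5° gives TV at 108.3° from the x-axis; with |TV| = 22.5, V = (-19.46, 8.447). ∠TVF = 120.9° gives VF at 49.20° from the x-axis; with |VF| = 24.3, F = (-3.585, 26.84). Then |PF| = |F − P| = 19.61.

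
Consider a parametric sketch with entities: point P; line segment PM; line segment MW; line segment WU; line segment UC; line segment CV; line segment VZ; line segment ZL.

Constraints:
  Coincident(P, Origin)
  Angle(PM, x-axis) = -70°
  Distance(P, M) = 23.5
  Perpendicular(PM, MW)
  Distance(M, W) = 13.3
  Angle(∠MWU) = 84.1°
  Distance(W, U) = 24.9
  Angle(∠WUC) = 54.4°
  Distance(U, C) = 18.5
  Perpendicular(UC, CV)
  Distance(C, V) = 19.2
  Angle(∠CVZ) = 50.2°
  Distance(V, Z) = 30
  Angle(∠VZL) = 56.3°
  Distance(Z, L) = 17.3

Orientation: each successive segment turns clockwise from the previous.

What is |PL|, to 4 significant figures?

3.393

∠CVZ = 50.2° gives VZ at 118.7° from the x-axis; with |VZ| = 30.0, Z = (-14.76, -0.8117). ∠VZL = 56.3° gives ZL at -5.000° from the x-axis; with |ZL| = 17.3, L = (2.477, -2.320). Then |PL| = |L − P| = 3.393.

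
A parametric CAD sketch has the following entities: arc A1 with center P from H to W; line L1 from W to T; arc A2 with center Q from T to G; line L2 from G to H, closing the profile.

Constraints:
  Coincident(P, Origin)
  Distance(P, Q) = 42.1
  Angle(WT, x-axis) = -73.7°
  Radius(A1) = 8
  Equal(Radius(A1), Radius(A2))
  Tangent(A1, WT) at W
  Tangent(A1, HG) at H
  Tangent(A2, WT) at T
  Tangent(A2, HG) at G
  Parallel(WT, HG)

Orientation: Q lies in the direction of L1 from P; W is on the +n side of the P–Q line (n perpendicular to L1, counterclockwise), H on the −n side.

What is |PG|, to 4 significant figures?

42.85

The slot axis is L1's direction at -73.7°, so u = (cos -73.7°, sin -73.7°) = (0.2807, -0.9598) and n = (−sin -73.7°, cos -73.7°) = (0.9598, 0.2807). P is at the origin and Q lies 42.1 along u from P, so Q = 42.1·u = (11.82, -40.41). Tangency of A1 to both parallel lines with radius 8.0 puts W and H at P ± 8.0·n: W = (7.678, 2.245), H = (-7.678, -2.245). Equal radii place T and G the same way about Q: T = Q + 8.0·n = (19.49, -38.16), G = Q − 8.0·n = (4.138, -42.65). Then |PG| = |G − P| = 42.85.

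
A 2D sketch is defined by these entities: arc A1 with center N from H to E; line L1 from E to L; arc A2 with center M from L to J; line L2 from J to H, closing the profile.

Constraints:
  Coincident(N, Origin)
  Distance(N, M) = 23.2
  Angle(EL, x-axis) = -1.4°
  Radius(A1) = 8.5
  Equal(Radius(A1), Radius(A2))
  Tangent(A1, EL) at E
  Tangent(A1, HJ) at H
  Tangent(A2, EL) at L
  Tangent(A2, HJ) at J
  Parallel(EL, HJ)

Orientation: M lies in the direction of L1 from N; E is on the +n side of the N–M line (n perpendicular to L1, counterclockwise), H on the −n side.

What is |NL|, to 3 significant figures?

24.7

Tangency of A1 to both parallel lines with radius 8.5 puts E and H at N ± 8.5·n: E = (0.208, 8.50), H = (-0.208, -8.50). Equal radii place L and J the same way about M: L = M + 8.5·n = (23.4, 7.93), J = M − 8.5·n = (23.0, -9.06). Then |NL| = |L − N| = 24.7.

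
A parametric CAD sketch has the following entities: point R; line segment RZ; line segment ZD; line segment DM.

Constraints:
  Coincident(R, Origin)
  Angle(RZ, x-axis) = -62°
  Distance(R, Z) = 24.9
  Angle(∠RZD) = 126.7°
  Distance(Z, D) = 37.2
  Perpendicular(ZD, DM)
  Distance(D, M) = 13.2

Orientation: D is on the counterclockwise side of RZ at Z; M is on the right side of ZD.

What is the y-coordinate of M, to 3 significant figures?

-40.7

R is at the origin; RZ runs at -62.0° with length 24.9, so Z = 24.9·(cos -62.0°, sin -62.0°) = (11.7, -22.0). ∠RZD = 126.7°, so ZD runs at -62.0° + (180° − 126.7°) = -8.70° from the x-axis; with |ZD| = 37.2, D = Z + 37.2·(cos -8.70°, sin -8.70°) = (48.5, -27.6). ZD ⟂ DM; with |DM| = 13.2 on the right of ZD, M = D + 13.2·(-0.151, -0.988) = (46.5, -40.7). So M.y = -40.7.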